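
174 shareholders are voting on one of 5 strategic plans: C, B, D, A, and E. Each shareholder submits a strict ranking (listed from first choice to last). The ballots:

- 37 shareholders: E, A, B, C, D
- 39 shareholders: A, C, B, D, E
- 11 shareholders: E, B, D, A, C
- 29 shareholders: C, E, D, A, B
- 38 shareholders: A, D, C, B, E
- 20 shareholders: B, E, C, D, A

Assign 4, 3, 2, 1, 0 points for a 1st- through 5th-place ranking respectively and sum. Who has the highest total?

A

C: 37·1 + 39·3 + 11·0 + 29·4 + 38·2 + 20·2 = 386
B: 37·2 + 39·2 + 11·3 + 29·0 + 38·1 + 20·4 = 303
D: 37·0 + 39·1 + 11·2 + 29·2 + 38·3 + 20·1 = 253
A: 37·3 + 39·4 + 11·1 + 29·1 + 38·4 + 20·0 = 459
E: 37·4 + 39·0 + 11·4 + 29·3 + 38·0 + 20·3 = 339
A has the highest Borda score (459).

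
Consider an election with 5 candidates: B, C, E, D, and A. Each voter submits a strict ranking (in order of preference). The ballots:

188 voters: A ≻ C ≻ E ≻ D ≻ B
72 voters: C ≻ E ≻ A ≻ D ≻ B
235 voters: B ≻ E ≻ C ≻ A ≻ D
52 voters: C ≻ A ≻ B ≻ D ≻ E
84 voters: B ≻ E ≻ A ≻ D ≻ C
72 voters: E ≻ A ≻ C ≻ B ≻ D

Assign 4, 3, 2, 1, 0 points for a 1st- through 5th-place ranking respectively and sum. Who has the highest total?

E

B: 188·0 + 72·0 + 235·4 + 52·2 + 84·4 + 72·1 = 1452
C: 188·3 + 72·4 + 235·2 + 52·4 + 84·0 + 72·2 = 1674
E: 188·2 + 72·3 + 235·3 + 52·0 + 84·3 + 72·4 = 1837
D: 188·1 + 72·1 + 235·0 + 52·1 + 84·1 + 72·0 = 396
A: 188·4 + 72·2 + 235·1 + 52·3 + 84·2 + 72·3 = 1671
E has the highest Borda score (1837).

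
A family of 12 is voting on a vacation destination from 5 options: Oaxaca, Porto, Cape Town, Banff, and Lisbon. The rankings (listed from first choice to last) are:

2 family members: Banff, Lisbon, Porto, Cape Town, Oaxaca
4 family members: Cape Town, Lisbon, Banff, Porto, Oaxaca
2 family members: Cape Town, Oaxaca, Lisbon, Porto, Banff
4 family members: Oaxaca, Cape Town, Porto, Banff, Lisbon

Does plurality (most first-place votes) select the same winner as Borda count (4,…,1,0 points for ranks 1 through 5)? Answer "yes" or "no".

yes

Plurality — first-place votes: Oaxaca 4, Porto 0, Cape Town 6, Banff 2, Lisbon 0. Winner: Cape Town.
Borda — scores: Oaxaca 22, Porto 18, Cape Town 38, Banff 20, Lisbon 22. Winner: Cape Town.
The two methods agree.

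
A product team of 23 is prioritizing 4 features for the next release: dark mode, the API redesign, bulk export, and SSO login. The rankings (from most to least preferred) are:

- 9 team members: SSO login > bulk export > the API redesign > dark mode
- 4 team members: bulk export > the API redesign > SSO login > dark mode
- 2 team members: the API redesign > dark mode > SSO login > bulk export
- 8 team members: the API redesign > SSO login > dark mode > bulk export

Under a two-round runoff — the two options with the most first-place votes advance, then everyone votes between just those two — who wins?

the API redesign

Round 1 first-place votes: dark mode 0, the API redesign 10, bulk export 4, SSO login 9.
the API redesign and SSO login advance.
Runoff: the API redesign is preferred to SSO login by 14 voters; SSO login by 9.
the API redesign wins the runoff.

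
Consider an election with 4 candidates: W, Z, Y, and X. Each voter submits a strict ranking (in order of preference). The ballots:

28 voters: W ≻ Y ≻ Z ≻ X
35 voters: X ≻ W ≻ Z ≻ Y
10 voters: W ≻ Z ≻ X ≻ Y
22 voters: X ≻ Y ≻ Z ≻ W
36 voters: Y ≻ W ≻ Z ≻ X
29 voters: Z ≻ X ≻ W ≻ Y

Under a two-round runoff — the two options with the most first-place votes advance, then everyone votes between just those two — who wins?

X

Round 1 first-place votes: W 38, Z 29, Y 36, X 57.
X and W advance.
Runoff: X is preferred to W by 86 voters; W by 74.
X wins the runoff.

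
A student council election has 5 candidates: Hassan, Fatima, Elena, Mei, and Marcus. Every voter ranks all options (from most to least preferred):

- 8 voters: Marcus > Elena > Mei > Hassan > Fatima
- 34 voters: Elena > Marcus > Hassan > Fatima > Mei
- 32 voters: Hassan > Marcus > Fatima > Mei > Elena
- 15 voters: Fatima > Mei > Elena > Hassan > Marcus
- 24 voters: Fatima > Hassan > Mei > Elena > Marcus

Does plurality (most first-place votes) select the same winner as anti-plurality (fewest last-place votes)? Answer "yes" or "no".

no

Plurality — first-place votes: Hassan 32, Fatima 39, Elena 34, Mei 0, Marcus 8. Winner: Fatima.
Anti-plurality — last-place votes: Hassan 0, Fatima 8, Elena 32, Mei 34, Marcus 39. Winner: Hassan.
The two methods disagree.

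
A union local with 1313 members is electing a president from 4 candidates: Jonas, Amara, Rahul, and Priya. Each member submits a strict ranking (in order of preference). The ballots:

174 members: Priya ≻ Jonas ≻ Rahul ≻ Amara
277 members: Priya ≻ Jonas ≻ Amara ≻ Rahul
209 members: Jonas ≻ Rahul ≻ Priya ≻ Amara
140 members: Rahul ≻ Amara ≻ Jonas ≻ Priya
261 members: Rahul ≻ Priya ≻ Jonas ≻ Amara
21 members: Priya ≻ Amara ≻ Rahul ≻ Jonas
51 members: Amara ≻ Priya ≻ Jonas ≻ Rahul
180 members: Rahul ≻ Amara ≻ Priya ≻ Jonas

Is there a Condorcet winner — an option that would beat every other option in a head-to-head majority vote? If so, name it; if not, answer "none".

Checking pairwise contests:
Priya beats Jonas 964–349.
Jonas beats Amara 921–392.
Jonas beats Rahul 711–602.
Rahul beats Priya 790–523.
Every option loses at least one head-to-head, so there is no Condorcet winner.

none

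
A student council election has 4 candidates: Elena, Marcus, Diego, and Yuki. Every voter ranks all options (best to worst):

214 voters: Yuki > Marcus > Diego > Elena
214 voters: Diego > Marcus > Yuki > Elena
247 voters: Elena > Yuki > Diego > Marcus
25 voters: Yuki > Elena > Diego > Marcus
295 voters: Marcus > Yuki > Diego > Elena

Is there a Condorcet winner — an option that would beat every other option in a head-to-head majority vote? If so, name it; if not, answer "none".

Marcus vs Elena: 723–272 for Marcus.
Marcus vs Diego: 509–486 for Marcus.
Marcus vs Yuki: 509–486 for Marcus.
Marcus beats every other option head-to-head.

Marcus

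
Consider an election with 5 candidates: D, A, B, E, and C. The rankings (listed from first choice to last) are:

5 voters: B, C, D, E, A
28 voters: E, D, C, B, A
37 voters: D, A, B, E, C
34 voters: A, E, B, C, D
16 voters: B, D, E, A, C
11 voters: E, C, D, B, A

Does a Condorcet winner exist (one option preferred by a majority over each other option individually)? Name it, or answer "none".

none

Checking pairwise contests:
E beats D 73–58.
D beats A 97–34.
D beats B 76–55.
A beats E 71–60.
D beats C 81–50.
Every option loses at least one head-to-head, so there is no Condorcet winner.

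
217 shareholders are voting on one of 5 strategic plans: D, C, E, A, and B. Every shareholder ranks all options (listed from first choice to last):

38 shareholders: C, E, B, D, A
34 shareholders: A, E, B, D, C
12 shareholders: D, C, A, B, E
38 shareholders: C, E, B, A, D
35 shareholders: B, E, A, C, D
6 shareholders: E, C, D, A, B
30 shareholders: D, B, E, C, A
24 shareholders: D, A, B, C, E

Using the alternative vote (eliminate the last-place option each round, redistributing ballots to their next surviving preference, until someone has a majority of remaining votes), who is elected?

Round 1: D 66, C 76, E 6, A 34, B 35. Eliminate E.
Round 2: D 66, C 82, A 34, B 35. Eliminate A.
Round 3: D 66, C 82, B 69. Eliminate D.
Round 4: C 94, B 123. B has a majority.

B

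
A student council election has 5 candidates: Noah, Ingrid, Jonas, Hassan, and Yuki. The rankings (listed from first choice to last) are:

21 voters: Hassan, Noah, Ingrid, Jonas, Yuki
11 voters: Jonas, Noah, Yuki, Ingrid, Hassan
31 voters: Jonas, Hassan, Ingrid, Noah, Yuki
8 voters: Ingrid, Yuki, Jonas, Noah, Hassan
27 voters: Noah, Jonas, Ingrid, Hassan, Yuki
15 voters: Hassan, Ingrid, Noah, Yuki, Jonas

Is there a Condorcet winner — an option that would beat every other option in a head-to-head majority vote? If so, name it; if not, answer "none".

none

Checking pairwise contests:
Hassan beats Noah 67–46.
Noah beats Ingrid 59–54.
Noah beats Jonas 63–50.
Jonas beats Hassan 77–36.
Noah beats Yuki 105–8.
Every option loses at least one head-to-head, so there is no Condorcet winner.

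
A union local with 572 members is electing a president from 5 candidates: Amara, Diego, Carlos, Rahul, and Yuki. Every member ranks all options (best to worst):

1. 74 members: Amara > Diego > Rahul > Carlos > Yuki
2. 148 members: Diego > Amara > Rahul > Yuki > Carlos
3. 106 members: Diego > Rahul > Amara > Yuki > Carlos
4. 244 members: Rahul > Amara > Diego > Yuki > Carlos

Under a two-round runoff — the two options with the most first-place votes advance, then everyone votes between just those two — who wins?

Diego

Round 1 first-place votes: Amara 74, Diego 254, Carlos 0, Rahul 244, Yuki 0.
Diego and Rahul advance.
Runoff: Diego is preferred to Rahul by 328 voters; Rahul by 244.
Diego wins the runoff.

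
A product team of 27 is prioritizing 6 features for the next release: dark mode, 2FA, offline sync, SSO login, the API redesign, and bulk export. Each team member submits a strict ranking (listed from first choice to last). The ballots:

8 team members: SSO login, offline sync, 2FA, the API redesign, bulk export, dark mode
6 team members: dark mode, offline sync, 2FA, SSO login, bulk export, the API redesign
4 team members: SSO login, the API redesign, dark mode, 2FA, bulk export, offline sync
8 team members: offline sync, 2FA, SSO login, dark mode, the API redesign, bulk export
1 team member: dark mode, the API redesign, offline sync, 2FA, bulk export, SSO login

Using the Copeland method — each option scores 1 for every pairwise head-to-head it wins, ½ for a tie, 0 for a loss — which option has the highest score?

dark mode: beats the API redesign and bulk export; loses to 2FA, offline sync, and SSO login → score 2.
2FA: beats dark mode, SSO login, the API redesign, and bulk export; loses to offline sync → score 4.
offline sync: beats dark mode, 2FA, SSO login, the API redesign, and bulk export → score 5.
SSO login: beats dark mode, the API redesign, and bulk export; loses to 2FA and offline sync → score 3.
the API redesign: beats bulk export; loses to dark mode, 2FA, offline sync, and SSO login → score 1.
bulk export: loses to dark mode, 2FA, offline sync, SSO login, and the API redesign → score 0.
offline sync has the best pairwise record.

offline sync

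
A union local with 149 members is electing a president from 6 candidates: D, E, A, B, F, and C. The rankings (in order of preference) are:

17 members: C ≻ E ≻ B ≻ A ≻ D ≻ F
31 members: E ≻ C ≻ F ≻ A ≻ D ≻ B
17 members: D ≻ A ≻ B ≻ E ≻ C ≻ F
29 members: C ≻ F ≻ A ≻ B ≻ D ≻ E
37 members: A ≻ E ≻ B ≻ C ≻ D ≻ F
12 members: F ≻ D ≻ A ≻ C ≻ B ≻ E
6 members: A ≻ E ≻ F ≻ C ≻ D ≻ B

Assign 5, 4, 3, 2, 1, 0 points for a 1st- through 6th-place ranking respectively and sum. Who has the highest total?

D: 17·1 + 31·1 + 17·5 + 29·1 + 37·1 + 12·4 + 6·1 = 253
E: 17·4 + 31·5 + 17·2 + 29·0 + 37·4 + 12·0 + 6·4 = 429
A: 17·2 + 31·2 + 17·4 + 29·3 + 37·5 + 12·3 + 6·5 = 502
B: 17·3 + 31·0 + 17·3 + 29·2 + 37·3 + 12·1 + 6·0 = 283
F: 17·0 + 31·3 + 17·0 + 29·4 + 37·0 + 12·5 + 6·3 = 287
C: 17·5 + 31·4 + 17·1 + 29·5 + 37·2 + 12·2 + 6·2 = 481
A has the highest Borda score (502).

A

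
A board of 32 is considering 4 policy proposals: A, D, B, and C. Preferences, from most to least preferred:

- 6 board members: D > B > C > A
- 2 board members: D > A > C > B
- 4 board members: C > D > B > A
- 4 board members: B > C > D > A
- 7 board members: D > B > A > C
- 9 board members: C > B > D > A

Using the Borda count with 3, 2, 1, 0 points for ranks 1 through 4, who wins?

A: 6·0 + 2·2 + 4·0 + 4·0 + 7·1 + 9·0 = 11
D: 6·3 + 2·3 + 4·2 + 4·1 + 7·3 + 9·1 = 66
B: 6·2 + 2·0 + 4·1 + 4·3 + 7·2 + 9·2 = 60
C: 6·1 + 2·1 + 4·3 + 4·2 + 7·0 + 9·3 = 55
D has the highest Borda score (66).

D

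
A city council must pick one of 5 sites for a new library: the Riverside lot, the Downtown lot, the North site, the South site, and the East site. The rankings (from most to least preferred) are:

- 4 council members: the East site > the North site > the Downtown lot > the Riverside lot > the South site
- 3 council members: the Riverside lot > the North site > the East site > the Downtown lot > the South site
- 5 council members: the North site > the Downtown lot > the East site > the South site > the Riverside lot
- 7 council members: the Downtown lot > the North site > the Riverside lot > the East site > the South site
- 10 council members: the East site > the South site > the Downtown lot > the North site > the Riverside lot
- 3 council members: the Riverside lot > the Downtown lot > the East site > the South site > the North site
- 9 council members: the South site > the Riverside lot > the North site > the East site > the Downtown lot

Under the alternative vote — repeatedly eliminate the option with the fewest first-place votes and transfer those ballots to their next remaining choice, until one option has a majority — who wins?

Round 1: the Riverside lot 6, the Downtown lot 7, the North site 5, the South site 9, the East site 14. Eliminate the North site.
Round 2: the Riverside lot 6, the Downtown lot 12, the South site 9, the East site 14. Eliminate the Riverside lot.
Round 3: the Downtown lot 15, the South site 9, the East site 17. Eliminate the South site.
Round 4: the Downtown lot 15, the East site 26. The East site has a majority.

the East site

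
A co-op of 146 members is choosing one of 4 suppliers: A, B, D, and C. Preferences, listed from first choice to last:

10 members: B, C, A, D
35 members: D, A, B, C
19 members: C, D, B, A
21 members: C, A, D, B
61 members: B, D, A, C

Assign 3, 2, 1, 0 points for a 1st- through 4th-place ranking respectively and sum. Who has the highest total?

A: 10·1 + 35·2 + 19·0 + 21·2 + 61·1 = 183
B: 10·3 + 35·1 + 19·1 + 21·0 + 61·3 = 267
D: 10·0 + 35·3 + 19·2 + 21·1 + 61·2 = 286
C: 10·2 + 35·0 + 19·3 + 21·3 + 61·0 = 140
D has the highest Borda score (286).

D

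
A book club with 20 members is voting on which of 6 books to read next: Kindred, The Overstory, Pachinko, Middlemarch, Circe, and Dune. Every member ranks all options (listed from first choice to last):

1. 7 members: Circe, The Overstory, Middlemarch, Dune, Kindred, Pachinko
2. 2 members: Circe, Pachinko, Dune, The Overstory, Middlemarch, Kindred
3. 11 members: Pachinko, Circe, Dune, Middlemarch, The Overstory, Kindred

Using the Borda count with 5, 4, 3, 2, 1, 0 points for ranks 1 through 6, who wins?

Circe

Kindred: 7·1 + 2·0 + 11·0 = 7
The Overstory: 7·4 + 2·2 + 11·1 = 43
Pachinko: 7·0 + 2·4 + 11·5 = 63
Middlemarch: 7·3 + 2·1 + 11·2 = 45
Circe: 7·5 + 2·5 + 11·4 = 89
Dune: 7·2 + 2·3 + 11·3 = 53
Circe has the highest Borda score (89).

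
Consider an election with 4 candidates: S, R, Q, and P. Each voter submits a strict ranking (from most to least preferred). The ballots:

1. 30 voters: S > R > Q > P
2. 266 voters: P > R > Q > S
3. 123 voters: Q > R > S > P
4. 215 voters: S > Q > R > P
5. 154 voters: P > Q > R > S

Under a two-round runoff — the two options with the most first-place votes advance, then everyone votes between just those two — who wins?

Round 1 first-place votes: S 245, R 0, Q 123, P 420.
P and S advance.
Runoff: P is preferred to S by 420 voters; S by 368.
P wins the runoff.

P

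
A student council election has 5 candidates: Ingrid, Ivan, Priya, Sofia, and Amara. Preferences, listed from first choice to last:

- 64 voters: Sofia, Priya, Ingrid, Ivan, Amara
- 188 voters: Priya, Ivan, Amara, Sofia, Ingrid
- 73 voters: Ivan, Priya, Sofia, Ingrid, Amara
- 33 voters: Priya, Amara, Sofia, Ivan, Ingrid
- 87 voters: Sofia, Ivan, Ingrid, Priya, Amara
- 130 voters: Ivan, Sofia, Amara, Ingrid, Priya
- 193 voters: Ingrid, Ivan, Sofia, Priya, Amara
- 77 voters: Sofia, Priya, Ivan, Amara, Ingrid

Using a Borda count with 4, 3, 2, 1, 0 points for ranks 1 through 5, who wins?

Ivan

Ingrid: 64·2 + 188·0 + 73·1 + 33·0 + 87·2 + 130·1 + 193·4 + 77·0 = 1277
Ivan: 64·1 + 188·3 + 73·4 + 33·1 + 87·3 + 130·4 + 193·3 + 77·2 = 2467
Priya: 64·3 + 188·4 + 73·3 + 33·4 + 87·1 + 130·0 + 193·1 + 77·3 = 1806
Sofia: 64·4 + 188·1 + 73·2 + 33·2 + 87·4 + 130·3 + 193·2 + 77·4 = 2088
Amara: 64·0 + 188·2 + 73·0 + 33·3 + 87·0 + 130·2 + 193·0 + 77·1 = 812
Ivan has the highest Borda score (2467).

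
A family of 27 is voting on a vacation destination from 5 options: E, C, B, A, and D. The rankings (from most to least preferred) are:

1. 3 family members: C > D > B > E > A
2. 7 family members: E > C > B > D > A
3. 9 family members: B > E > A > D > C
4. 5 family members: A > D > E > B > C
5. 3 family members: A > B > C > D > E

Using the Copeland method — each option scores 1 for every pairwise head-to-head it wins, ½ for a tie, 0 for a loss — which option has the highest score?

E: beats C, A, and D; loses to B → score 3.
C: loses to E, B, A, and D → score 0.
B: beats E, C, A, and D → score 4.
A: beats C and D; loses to E and B → score 2.
D: beats C; loses to E, B, and A → score 1.
B has the best pairwise record.

B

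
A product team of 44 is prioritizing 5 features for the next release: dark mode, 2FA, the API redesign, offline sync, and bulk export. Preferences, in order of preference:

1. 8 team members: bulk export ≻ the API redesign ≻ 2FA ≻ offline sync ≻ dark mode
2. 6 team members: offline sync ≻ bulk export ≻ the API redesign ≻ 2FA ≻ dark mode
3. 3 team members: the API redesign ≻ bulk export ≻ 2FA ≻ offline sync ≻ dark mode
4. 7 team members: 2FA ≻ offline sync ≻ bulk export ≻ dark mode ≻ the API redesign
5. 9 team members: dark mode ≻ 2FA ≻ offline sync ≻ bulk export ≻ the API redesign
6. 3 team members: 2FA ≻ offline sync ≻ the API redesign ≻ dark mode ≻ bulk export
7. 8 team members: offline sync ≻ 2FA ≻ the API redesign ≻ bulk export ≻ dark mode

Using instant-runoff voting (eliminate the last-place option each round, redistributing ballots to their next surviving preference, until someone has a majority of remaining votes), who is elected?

2FA

Round 1: dark mode 9, 2FA 10, the API redesign 3, offline sync 14, bulk export 8. Eliminate the API redesign.
Round 2: dark mode 9, 2FA 10, offline sync 14, bulk export 11. Eliminate dark mode.
Round 3: 2FA 19, offline sync 14, bulk export 11. Eliminate bulk export.
Round 4: 2FA 30, offline sync 14. 2FA has a majority.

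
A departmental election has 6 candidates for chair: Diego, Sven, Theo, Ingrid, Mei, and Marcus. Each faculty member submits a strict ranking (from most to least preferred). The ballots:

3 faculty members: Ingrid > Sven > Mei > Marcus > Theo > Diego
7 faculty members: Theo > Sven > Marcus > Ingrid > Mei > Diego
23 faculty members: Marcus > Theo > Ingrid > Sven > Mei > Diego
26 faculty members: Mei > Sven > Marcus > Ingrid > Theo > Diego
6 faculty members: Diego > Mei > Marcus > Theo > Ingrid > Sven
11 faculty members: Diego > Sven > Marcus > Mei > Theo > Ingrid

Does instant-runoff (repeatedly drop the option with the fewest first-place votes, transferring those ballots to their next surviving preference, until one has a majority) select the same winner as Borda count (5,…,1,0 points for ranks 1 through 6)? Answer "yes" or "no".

yes

Instant-runoff — R1 Diego 17, Sven 0, Theo 7, Ingrid 3, Mei 26, Marcus 23 (Sven out); R2 Diego 17, Theo 7, Ingrid 3, Mei 26, Marcus 23 (Ingrid out); R3 Diego 17, Theo 7, Mei 29, Marcus 23 (Theo out); R4 Diego 17, Mei 29, Marcus 30 (Diego out); R5 Mei 35, Marcus 41 (Marcus winner). Winner: Marcus.
Borda — scores: Diego 85, Sven 234, Theo 179, Ingrid 156, Mei 215, Marcus 271. Winner: Marcus.
The two methods agree.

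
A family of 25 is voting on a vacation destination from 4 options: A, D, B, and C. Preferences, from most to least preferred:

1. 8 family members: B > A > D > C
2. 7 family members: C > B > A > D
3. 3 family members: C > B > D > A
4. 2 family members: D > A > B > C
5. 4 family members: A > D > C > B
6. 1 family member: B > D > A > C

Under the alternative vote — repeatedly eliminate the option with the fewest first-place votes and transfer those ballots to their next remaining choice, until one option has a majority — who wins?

Round 1: A 4, D 2, B 9, C 10. Eliminate D.
Round 2: A 6, B 9, C 10. Eliminate A.
Round 3: B 11, C 14. C has a majority.

C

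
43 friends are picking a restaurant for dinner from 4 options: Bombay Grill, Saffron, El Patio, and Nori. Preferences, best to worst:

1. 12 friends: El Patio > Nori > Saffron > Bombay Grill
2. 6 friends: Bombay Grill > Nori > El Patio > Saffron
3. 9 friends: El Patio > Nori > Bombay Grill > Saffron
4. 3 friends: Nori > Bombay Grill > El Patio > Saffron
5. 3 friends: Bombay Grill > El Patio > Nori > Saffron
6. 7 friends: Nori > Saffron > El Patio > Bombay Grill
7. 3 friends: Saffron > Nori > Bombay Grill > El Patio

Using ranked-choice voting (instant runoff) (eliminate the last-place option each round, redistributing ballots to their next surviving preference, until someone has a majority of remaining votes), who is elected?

El Patio

Round 1: Bombay Grill 9, Saffron 3, El Patio 21, Nori 10. Eliminate Saffron.
Round 2: Bombay Grill 9, El Patio 21, Nori 13. Eliminate Bombay Grill.
Round 3: El Patio 24, Nori 19. El Patio has a majority.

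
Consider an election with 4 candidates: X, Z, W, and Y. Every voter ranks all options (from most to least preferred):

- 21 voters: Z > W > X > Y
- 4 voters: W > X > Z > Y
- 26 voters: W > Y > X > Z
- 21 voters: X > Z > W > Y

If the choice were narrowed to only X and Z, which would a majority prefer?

Voters preferring X to Z: 51; preferring Z to X: 21.
X wins the head-to-head.

X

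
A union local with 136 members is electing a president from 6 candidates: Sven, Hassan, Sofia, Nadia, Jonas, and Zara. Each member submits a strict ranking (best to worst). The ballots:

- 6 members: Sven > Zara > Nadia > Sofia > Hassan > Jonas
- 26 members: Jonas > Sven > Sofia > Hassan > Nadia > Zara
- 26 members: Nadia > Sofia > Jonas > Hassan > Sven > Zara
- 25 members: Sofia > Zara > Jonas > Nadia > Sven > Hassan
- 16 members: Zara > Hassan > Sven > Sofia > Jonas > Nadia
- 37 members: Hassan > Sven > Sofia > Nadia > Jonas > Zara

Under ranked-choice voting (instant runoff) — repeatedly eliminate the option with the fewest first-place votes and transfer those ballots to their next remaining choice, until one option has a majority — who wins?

Jonas

Round 1: Sven 6, Hassan 37, Sofia 25, Nadia 26, Jonas 26, Zara 16. Eliminate Sven.
Round 2: Hassan 37, Sofia 25, Nadia 26, Jonas 26, Zara 22. Eliminate Zara.
Round 3: Hassan 53, Sofia 25, Nadia 32, Jonas 26. Eliminate Sofia.
Round 4: Hassan 53, Nadia 32, Jonas 51. Eliminate Nadia.
Round 5: Hassan 59, Jonas 77. Jonas has a majority.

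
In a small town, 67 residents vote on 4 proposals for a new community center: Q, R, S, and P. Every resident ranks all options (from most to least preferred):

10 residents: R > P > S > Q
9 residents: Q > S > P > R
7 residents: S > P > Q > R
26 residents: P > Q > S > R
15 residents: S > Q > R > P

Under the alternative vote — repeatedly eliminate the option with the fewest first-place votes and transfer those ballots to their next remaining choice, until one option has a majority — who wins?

P

Round 1: Q 9, R 10, S 22, P 26. Eliminate Q.
Round 2: R 10, S 31, P 26. Eliminate R.
Round 3: S 31, P 36. P has a majority.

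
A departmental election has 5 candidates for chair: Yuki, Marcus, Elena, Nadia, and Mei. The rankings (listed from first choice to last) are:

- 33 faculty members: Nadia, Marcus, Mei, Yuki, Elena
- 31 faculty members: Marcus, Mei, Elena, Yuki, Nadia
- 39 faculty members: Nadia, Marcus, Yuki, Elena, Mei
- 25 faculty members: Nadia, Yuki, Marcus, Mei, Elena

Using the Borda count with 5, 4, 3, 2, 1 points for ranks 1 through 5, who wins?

Marcus

Yuki: 33·2 + 31·2 + 39·3 + 25·4 = 345
Marcus: 33·4 + 31·5 + 39·4 + 25·3 = 518
Elena: 33·1 + 31·3 + 39·2 + 25·1 = 229
Nadia: 33·5 + 31·1 + 39·5 + 25·5 = 516
Mei: 33·3 + 31·4 + 39·1 + 25·2 = 312
Marcus has the highest Borda score (518).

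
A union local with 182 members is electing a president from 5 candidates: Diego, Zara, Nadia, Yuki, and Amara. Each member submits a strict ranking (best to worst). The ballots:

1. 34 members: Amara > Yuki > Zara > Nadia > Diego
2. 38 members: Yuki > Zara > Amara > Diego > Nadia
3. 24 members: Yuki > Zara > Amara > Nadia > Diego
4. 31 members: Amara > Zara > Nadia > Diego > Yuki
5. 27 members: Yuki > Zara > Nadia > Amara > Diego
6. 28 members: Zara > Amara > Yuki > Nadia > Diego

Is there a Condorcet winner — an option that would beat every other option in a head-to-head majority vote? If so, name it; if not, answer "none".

none

Checking pairwise contests:
Zara beats Diego 182–0.
Yuki beats Zara 123–59.
Zara beats Nadia 182–0.
Amara beats Yuki 93–89.
Zara beats Amara 117–65.
Every option loses at least one head-to-head, so there is no Condorcet winner.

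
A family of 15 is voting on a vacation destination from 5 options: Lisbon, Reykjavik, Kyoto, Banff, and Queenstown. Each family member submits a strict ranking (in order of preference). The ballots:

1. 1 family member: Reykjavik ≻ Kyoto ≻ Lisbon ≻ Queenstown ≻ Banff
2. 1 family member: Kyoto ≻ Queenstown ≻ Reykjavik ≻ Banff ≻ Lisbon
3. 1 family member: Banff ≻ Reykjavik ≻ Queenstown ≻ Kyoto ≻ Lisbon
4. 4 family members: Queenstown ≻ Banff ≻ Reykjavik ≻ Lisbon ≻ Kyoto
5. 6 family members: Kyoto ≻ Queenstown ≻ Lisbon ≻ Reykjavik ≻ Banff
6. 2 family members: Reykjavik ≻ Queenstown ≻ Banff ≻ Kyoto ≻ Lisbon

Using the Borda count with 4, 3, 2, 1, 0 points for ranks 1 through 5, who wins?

Lisbon: 1·2 + 1·0 + 1·0 + 4·1 + 6·2 + 2·0 = 18
Reykjavik: 1·4 + 1·2 + 1·3 + 4·2 + 6·1 + 2·4 = 31
Kyoto: 1·3 + 1·4 + 1·1 + 4·0 + 6·4 + 2·1 = 34
Banff: 1·0 + 1·1 + 1·4 + 4·3 + 6·0 + 2·2 = 21
Queenstown: 1·1 + 1·3 + 1·2 + 4·4 + 6·3 + 2·3 = 46
Queenstown has the highest Borda score (46).

Queenstown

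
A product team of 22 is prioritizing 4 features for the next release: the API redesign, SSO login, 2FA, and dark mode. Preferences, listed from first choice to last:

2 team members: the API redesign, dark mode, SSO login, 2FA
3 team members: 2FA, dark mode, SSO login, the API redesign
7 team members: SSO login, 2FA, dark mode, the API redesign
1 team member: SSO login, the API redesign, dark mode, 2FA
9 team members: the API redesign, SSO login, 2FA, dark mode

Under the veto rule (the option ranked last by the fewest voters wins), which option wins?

SSO login

Last-place votes: the API redesign 10, SSO login 0, 2FA 3, dark mode 9.
SSO login is ranked last by the fewest voters, so SSO login wins.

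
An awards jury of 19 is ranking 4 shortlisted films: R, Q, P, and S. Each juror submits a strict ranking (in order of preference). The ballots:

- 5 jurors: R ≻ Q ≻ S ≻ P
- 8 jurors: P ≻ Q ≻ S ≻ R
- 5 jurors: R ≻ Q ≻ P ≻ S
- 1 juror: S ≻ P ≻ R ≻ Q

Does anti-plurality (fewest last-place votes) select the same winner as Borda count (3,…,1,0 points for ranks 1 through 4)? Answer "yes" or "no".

yes

Anti-plurality — last-place votes: R 8, Q 1, P 5, S 5. Winner: Q.
Borda — scores: R 31, Q 36, P 31, S 16. Winner: Q.
The two methods agree.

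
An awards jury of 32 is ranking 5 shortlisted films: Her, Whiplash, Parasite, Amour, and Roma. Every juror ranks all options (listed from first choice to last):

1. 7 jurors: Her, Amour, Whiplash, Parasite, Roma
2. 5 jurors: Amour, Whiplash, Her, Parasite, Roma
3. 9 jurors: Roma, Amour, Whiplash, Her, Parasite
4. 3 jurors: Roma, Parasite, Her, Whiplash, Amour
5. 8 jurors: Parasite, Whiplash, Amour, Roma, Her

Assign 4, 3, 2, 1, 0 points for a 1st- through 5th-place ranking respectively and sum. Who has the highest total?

Her: 7·4 + 5·2 + 9·1 + 3·2 + 8·0 = 53
Whiplash: 7·2 + 5·3 + 9·2 + 3·1 + 8·3 = 74
Parasite: 7·1 + 5·1 + 9·0 + 3·3 + 8·4 = 53
Amour: 7·3 + 5·4 + 9·3 + 3·0 + 8·2 = 84
Roma: 7·0 + 5·0 + 9·4 + 3·4 + 8·1 = 56
Amour has the highest Borda score (84).

Amour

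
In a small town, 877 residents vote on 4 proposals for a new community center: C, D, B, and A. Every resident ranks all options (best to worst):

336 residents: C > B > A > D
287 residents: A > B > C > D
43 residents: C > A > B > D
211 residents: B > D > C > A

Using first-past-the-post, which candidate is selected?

C

First-place votes: C 379, D 0, B 211, A 287.
C has the most first-place votes.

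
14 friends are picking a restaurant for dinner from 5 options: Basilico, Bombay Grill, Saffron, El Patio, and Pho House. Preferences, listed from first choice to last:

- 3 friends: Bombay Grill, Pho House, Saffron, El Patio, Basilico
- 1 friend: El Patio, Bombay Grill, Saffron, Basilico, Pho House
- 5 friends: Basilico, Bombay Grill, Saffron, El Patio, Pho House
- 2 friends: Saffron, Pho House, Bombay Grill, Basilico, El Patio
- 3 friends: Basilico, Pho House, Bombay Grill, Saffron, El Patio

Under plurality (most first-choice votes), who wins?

Basilico

First-place votes: Basilico 8, Bombay Grill 3, Saffron 2, El Patio 1, Pho House 0.
Basilico has the most first-place votes.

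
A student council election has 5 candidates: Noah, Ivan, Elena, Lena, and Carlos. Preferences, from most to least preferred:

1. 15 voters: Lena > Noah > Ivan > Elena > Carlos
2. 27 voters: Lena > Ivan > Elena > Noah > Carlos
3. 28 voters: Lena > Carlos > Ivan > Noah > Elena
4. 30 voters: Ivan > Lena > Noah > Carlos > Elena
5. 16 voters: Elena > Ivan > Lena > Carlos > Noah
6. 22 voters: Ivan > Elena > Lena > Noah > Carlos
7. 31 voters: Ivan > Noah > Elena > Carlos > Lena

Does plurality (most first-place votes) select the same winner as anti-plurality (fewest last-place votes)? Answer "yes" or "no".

yes

Plurality — first-place votes: Noah 0, Ivan 83, Elena 16, Lena 70, Carlos 0. Winner: Ivan.
Anti-plurality — last-place votes: Noah 16, Ivan 0, Elena 58, Lena 31, Carlos 64. Winner: Ivan.
The two methods agree.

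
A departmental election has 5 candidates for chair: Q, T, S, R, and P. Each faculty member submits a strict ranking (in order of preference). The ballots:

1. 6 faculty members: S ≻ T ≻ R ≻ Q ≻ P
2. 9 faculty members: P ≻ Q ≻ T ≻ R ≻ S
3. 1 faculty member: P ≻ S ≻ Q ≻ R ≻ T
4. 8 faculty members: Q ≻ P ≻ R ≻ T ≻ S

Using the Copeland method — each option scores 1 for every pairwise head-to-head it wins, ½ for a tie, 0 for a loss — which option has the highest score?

Q

Q: beats T, S, R, and P → score 4.
T: beats S and R; loses to Q and P → score 2.
S: loses to Q, T, R, and P → score 0.
R: beats S; loses to Q, T, and P → score 1.
P: beats T, S, and R; loses to Q → score 3.
Q has the best pairwise record.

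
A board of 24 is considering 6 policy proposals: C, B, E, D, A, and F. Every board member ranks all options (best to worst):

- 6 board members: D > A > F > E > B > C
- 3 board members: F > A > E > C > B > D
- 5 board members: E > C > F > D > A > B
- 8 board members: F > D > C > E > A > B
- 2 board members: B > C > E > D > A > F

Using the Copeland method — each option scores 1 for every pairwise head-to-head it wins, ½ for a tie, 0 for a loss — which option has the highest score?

C: beats B and A; loses to E, D, and F → score 2.
B: loses to C, E, D, A, and F → score 0.
E: beats C, B, and A; loses to D and F → score 3.
D: beats C, B, E, and A; loses to F → score 4.
A: beats B; loses to C, E, D, and F → score 1.
F: beats C, B, E, D, and A → score 5.
F has the best pairwise record.

F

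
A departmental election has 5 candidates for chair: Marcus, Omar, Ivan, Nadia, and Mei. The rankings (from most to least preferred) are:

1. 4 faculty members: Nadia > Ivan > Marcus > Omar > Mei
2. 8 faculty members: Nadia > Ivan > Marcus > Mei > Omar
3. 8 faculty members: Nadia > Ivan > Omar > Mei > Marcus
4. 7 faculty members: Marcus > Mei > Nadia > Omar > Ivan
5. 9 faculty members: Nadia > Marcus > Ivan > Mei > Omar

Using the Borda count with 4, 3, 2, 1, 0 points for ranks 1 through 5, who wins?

Nadia

Marcus: 4·2 + 8·2 + 8·0 + 7·4 + 9·3 = 79
Omar: 4·1 + 8·0 + 8·2 + 7·1 + 9·0 = 27
Ivan: 4·3 + 8·3 + 8·3 + 7·0 + 9·2 = 78
Nadia: 4·4 + 8·4 + 8·4 + 7·2 + 9·4 = 130
Mei: 4·0 + 8·1 + 8·1 + 7·3 + 9·1 = 46
Nadia has the highest Borda score (130).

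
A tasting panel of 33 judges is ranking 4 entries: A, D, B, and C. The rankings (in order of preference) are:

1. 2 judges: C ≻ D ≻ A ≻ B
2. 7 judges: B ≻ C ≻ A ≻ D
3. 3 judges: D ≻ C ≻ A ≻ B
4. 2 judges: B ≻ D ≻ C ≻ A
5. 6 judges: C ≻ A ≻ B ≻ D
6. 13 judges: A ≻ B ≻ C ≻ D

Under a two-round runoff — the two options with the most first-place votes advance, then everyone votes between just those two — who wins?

A

Round 1 first-place votes: A 13, D 3, B 9, C 8.
A and B advance.
Runoff: A is preferred to B by 24 voters; B by 9.
A wins the runoff.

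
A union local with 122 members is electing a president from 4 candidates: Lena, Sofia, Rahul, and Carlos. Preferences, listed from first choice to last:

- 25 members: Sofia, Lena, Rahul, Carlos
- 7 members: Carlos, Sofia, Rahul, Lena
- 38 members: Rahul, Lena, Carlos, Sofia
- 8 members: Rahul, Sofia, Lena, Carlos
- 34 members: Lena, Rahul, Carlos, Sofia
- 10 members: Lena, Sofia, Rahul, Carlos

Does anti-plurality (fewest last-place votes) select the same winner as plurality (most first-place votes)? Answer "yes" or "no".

Anti-plurality — last-place votes: Lena 7, Sofia 72, Rahul 0, Carlos 43. Winner: Rahul.
Plurality — first-place votes: Lena 44, Sofia 25, Rahul 46, Carlos 7. Winner: Rahul.
The two methods agree.

yes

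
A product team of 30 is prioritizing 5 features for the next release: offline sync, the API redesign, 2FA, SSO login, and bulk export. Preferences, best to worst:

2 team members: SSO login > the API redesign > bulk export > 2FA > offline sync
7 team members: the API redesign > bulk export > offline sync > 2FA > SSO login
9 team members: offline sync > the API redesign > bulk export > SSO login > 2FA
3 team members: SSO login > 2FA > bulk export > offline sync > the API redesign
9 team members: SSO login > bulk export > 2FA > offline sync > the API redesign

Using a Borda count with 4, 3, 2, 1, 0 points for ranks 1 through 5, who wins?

bulk export

offline sync: 2·0 + 7·2 + 9·4 + 3·1 + 9·1 = 62
the API redesign: 2·3 + 7·4 + 9·3 + 3·0 + 9·0 = 61
2FA: 2·1 + 7·1 + 9·0 + 3·3 + 9·2 = 36
SSO login: 2·4 + 7·0 + 9·1 + 3·4 + 9·4 = 65
bulk export: 2·2 + 7·3 + 9·2 + 3·2 + 9·3 = 76
bulk export has the highest Borda score (76).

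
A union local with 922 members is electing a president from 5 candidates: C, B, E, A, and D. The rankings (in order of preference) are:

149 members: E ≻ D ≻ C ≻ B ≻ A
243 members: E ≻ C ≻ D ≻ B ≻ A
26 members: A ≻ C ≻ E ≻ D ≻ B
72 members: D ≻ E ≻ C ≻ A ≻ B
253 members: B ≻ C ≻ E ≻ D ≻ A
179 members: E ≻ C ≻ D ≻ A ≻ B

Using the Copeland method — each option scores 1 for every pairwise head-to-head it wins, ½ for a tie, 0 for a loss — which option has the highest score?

E

C: beats B, A, and D; loses to E → score 3.
B: beats A; loses to C, E, and D → score 1.
E: beats C, B, A, and D → score 4.
A: loses to C, B, E, and D → score 0.
D: beats B and A; loses to C and E → score 2.
E has the best pairwise record.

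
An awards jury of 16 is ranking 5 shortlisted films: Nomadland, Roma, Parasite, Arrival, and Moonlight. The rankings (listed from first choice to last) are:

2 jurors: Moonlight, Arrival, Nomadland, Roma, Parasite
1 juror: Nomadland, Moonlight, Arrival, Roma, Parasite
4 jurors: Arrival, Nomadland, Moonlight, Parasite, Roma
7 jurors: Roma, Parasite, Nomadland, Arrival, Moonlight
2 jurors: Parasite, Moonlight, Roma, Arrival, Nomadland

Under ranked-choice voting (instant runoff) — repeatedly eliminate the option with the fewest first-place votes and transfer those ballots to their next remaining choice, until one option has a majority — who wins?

Moonlight

Round 1: Nomadland 1, Roma 7, Parasite 2, Arrival 4, Moonlight 2. Eliminate Nomadland.
Round 2: Roma 7, Parasite 2, Arrival 4, Moonlight 3. Eliminate Parasite.
Round 3: Roma 7, Arrival 4, Moonlight 5. Eliminate Arrival.
Round 4: Roma 7, Moonlight 9. Moonlight has a majority.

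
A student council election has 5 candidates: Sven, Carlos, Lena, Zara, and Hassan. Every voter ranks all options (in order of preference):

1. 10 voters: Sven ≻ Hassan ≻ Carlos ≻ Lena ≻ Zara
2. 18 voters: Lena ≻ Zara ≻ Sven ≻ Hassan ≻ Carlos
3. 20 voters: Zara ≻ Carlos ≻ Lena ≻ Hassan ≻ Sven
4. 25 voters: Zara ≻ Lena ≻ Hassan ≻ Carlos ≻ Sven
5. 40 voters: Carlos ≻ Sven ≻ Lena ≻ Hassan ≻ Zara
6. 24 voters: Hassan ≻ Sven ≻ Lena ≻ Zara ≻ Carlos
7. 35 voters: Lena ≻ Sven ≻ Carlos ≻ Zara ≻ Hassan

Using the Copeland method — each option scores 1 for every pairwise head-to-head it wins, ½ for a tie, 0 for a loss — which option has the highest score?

Lena

Sven: beats Carlos, Zara, and Hassan; loses to Lena → score 3.
Carlos: beats Hassan; loses to Sven, Lena, and Zara → score 1.
Lena: beats Sven, Carlos, Zara, and Hassan → score 4.
Zara: beats Carlos and Hassan; loses to Sven and Lena → score 2.
Hassan: loses to Sven, Carlos, Lena, and Zara → score 0.
Lena has the best pairwise record.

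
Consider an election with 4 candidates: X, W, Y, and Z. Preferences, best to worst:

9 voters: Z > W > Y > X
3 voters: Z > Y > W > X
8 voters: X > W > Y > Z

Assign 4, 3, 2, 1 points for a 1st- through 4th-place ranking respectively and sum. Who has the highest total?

W

X: 9·1 + 3·1 + 8·4 = 44
W: 9·3 + 3·2 + 8·3 = 57
Y: 9·2 + 3·3 + 8·2 = 43
Z: 9·4 + 3·4 + 8·1 = 56
W has the highest Borda score (57).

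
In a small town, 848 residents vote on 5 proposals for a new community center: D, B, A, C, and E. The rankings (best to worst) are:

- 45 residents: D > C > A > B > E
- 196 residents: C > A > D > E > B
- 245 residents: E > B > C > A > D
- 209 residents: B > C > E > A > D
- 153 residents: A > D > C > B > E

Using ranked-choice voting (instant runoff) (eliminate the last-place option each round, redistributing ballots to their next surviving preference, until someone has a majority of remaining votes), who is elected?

Round 1: D 45, B 209, A 153, C 196, E 245. Eliminate D.
Round 2: B 209, A 153, C 241, E 245. Eliminate A.
Round 3: B 209, C 394, E 245. Eliminate B.
Round 4: C 603, E 245. C has a majority.

C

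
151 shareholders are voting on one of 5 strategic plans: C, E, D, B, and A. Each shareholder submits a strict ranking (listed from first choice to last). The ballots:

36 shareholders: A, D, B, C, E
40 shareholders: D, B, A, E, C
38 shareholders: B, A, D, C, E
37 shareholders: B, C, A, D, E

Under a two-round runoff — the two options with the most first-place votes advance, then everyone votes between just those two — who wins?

Round 1 first-place votes: C 0, E 0, D 40, B 75, A 36.
B and D advance.
Runoff: B is preferred to D by 75 voters; D by 76.
D wins the runoff.

D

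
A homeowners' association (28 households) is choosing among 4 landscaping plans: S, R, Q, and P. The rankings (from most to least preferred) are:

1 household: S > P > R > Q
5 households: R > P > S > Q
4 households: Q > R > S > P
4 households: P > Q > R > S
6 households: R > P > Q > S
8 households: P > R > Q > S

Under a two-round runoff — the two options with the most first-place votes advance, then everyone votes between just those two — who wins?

R

Round 1 first-place votes: S 1, R 11, Q 4, P 12.
P and R advance.
Runoff: P is preferred to R by 13 voters; R by 15.
R wins the runoff.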